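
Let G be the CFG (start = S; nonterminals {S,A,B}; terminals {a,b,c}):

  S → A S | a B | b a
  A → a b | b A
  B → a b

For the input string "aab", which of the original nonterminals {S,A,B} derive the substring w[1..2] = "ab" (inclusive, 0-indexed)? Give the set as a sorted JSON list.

CNF form of G:
  S -> A S | T0 B | T1 T0
  A -> T0 T1 | T1 A
  B -> T0 T1
  T0 -> a
  T1 -> b

CYK fill (cells [i..j] with 1 ≤ i ≤ j ≤ 2 only):
  cell(1,1) a: {T0}  orig:{}
  cell(2,2) b: {T1}  orig:{}
  cell(1,2) ab: {A,B}

Original NTs in T[1,2] deriving "ab": ["A", "B"]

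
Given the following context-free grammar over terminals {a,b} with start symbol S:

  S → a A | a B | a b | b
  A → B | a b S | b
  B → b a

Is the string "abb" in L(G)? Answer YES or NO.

CNF form of G:
  S -> T0 A | T0 B | T0 T1 | b
  A -> T0 X2 | T1 T0 | b
  B -> T1 T0
  T0 -> a
  T1 -> b
  X2 -> T1 S

CYK fill:
  cell(0,0) a: {T0}  orig:{}
  cell(1,1) b: {A,S,T1}  orig:{A,S}
  cell(2,2) b: {A,S,T1}  orig:{A,S}
  cell(0,1) ab: {S}
  cell(1,2) bb: {X2}  orig:{}
  cell(0,2) abb: {A}

S ∉ T[0,2] ⇒ NO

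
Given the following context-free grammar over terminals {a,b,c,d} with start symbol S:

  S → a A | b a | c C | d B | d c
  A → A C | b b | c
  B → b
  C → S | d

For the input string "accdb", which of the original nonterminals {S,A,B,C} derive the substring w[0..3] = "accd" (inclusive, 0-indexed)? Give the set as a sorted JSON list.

CNF form of G:
  S -> T0 T1 | T1 A | T2 C | T3 B | T3 T2
  A -> A C | T0 T0 | c
  B -> b
  C -> T0 T1 | T1 A | T2 C | T3 B | T3 T2 | d
  T0 -> b
  T1 -> a
  T2 -> c
  T3 -> d

CYK fill — only the sub-triangle for w[0..3]:
  cell(0,0) a: {T1}  orig:{}
  cell(1,1) c: {A,T2}  orig:{A}
  cell(2,2) c: {A,T2}  orig:{A}
  cell(3,3) d: {C,T3}  orig:{C}
  cell(0,1) ac: {C,S}
  cell(1,2) cc: ∅
  cell(2,3) cd: {A,C,S}
  cell(0,2) acc: ∅
  cell(1,3) ccd: {A,C,S}
  cell(0,3) accd: {C,S}

Original NTs in T[0,3] deriving "accd": ["C", "S"]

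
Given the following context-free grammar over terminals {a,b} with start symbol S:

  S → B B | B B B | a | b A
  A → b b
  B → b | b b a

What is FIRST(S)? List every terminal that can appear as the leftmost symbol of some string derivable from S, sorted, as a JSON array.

Compute FIRST by fixpoint:
[1]
  A via A→b b: +{b}
  B via B→b: +{b}
  S via S→B B: +{b}
  S via S→a: +{a}
  FIRST(S)={a,b}  FIRST(A)={b}  FIRST(B)={b}
[2] — fixpoint
  FIRST(S)={a,b}  FIRST(A)={b}  FIRST(B)={b}

FIRST(S) = ["a", "b"]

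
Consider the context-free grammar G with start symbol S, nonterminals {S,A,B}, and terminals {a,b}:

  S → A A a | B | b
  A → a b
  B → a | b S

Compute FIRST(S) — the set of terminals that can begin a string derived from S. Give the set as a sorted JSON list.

FIRST sets, iterate to fixpoint:
iter 1:
  A via A→a b: +{a}
  B via B→a: +{a}
  B via B→b S: +{b}
  S via S→A A a: +{a}
  S via S→B: +{b}
  FIRST[S]={a,b}  FIRST[A]={a}  FIRST[B]={a,b}
iter 2: (no change)
  FIRST[S]={a,b}  FIRST[A]={a}  FIRST[B]={a,b}

FIRST(S) = ["a", "b"]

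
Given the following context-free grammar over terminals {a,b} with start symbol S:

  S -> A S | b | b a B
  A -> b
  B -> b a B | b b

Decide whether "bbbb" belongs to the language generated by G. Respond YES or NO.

CNF form of G:
  S -> A S | T0 X3 | b
  A -> b
  B -> T0 T0 | T0 X2
  T0 -> b
  T1 -> a
  X2 -> T1 B
  X3 -> T1 B

Fill CYK table bottom-up:
  [0..0]={A,S,T0}  "b"  orig:{A,S}
  [1..1]={A,S,T0}  "b"  orig:{A,S}
  [2..2]={A,S,T0}  "b"  orig:{A,S}
  [3..3]={A,S,T0}  "b"  orig:{A,S}
  [0..1]={B,S}  "bb"
  [1..2]={B,S}  "bb"
  [2..3]={B,S}  "bb"
  [0..2]={S}  "bbb"
  [1..3]={S}  "bbb"
  [0..3]={S}  "bbbb"

S ∈ T[0,3] ⇒ YES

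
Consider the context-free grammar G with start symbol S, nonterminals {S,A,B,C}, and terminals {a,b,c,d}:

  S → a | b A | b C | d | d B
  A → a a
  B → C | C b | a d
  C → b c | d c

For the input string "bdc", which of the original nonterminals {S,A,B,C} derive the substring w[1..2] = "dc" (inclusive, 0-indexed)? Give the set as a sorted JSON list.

Convert to CNF:
  S -> T1 A | T1 C | T2 B | a | d
  A -> T0 T0
  B -> C T1 | T0 T2 | T1 T3 | T2 T3
  C -> T1 T3 | T2 T3
  T0 -> a
  T1 -> b
  T2 -> d
  T3 -> c

CYK table (by increasing span) (cells [i..j] with 1 ≤ i ≤ j ≤ 2 only):
  [1..1]={S,T2}  "d"  orig:{S}
  [2..2]={T3}  "c"  orig:{}
  [1..2]={B,C}  "dc"

Original NTs in T[1,2] deriving "dc": ["B", "C"]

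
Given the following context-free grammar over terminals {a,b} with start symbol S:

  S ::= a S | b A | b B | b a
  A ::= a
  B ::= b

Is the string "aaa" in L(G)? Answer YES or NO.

CNF form of G:
  S -> T0 S | T1 A | T1 B | T1 T0
  A -> a
  B -> b
  T0 -> a
  T1 -> b

CYK fill:
  T[0,0] 'a' = {A,T0}  orig:{A}
  T[1,1] 'a' = {A,T0}  orig:{A}
  T[2,2] 'a' = {A,T0}  orig:{A}
  T[0,1] 'aa' = ∅
  T[1,2] 'aa' = ∅
  T[0,2] 'aaa' = ∅

S ∉ T[0,2] ⇒ NO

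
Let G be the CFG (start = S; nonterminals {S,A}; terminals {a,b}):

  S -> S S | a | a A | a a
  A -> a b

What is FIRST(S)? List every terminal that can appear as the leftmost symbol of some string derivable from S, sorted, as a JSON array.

Compute FIRST by fixpoint:
pass 1:
  A via A→a b: +{a}
  S via S→a: +{a}
  FIRST(S)={a}  FIRST(A)={a}
pass 2: (no change)
  FIRST(S)={a}  FIRST(A)={a}

FIRST(S) = ["a"]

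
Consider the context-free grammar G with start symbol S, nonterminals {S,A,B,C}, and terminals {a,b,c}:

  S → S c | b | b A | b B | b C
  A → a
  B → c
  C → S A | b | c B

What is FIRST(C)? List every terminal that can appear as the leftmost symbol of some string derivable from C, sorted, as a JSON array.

FIRST iteration:
iter 1:
  A via A→a: +{a}
  B via B→c: +{c}
  C via C→b: +{b}
  C via C→c B: +{c}
  S via S→b: +{b}
  FIRST[S]={b}  FIRST[A]={a}  FIRST[B]={c}  FIRST[C]={b,c}
iter 2: — fixpoint
  FIRST[S]={b}  FIRST[A]={a}  FIRST[B]={c}  FIRST[C]={b,c}

FIRST(C) = ["b", "c"]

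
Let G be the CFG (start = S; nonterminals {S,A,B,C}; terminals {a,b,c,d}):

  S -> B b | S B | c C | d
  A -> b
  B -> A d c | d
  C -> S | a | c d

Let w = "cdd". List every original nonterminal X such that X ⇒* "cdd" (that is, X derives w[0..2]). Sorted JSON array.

Convert to CNF:
  S -> B T2 | S B | T1 C | d
  A -> b
  B -> A X3 | d
  C -> B T2 | S B | T1 C | T1 T0 | a | d
  T0 -> d
  T1 -> c
  T2 -> b
  X3 -> T0 T1

Fill CYK table bottom-up — only the sub-triangle for w[0..2]:
  cell(0,0) c: {T1}  orig:{}
  cell(1,1) d: {B,C,S,T0}  orig:{B,C,S}
  cell(2,2) d: {B,C,S,T0}  orig:{B,C,S}
  cell(0,1) cd: {C,S}
  cell(1,2) dd: {C,S}
  cell(0,2) cdd: {C,S}

Original NTs in T[0,2] deriving "cdd": ["C", "S"]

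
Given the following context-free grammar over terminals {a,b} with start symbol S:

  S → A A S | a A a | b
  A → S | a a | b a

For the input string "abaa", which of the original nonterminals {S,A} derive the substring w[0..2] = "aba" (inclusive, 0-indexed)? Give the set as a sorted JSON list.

CNF form of G:
  S -> A X4 | T0 X5 | b
  A -> A X2 | T0 T0 | T0 X3 | T1 T0 | b
  T0 -> a
  T1 -> b
  X2 -> A S
  X3 -> A T0
  X4 -> A S
  X5 -> A T0

Fill CYK table bottom-up — only the sub-triangle for w[0..2]:
  T[0,0] 'a' = {T0}  orig:{}
  T[1,1] 'b' = {A,S,T1}  orig:{A,S}
  T[2,2] 'a' = {T0}  orig:{}
  T[0,1] 'ab' = ∅
  T[1,2] 'ba' = {A,X3,X5}  orig:{A}
  T[0,2] 'aba' = {A,S}

Original NTs in T[0,2] deriving "aba": ["A", "S"]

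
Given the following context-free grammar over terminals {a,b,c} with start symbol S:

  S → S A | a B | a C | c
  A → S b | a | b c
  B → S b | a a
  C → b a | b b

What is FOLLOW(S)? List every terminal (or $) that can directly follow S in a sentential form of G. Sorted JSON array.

FIRST iteration:
iter 1:
  A via A→a: +{a}
  A via A→b c: +{b}
  B via B→a a: +{a}
  C via C→b a: +{b}
  S via S→a B: +{a}
  S via S→c: +{c}
  S: {a,c}  A: {a,b}  B: {a}  C: {b}
iter 2:
  A via A→S b: +{c}
  B via B→S b: +{c}
  S: {a,c}  A: {a,b,c}  B: {a,c}  C: {b}
iter 3: (no change)
  S: {a,c}  A: {a,b,c}  B: {a,c}  C: {b}

Compute FOLLOW by fixpoint:
initialize: $ ∈ FOLLOW(S)
pass 1:
  A→S b: FOLLOW(S) ⊇ FIRST(b) = {b}; new: +{b}
  S→S A: FOLLOW(S) ⊇ FIRST(A) = {a,b,c}; new: +{a,c}
  S→S A: FOLLOW(A) ⊇ FOLLOW(S) ⊇ {$,a,b,c}; new: +{$,a,b,c}
  S→a B: FOLLOW(B) ⊇ FOLLOW(S) ⊇ {$,a,b,c}; new: +{$,a,b,c}
  S→a C: FOLLOW(C) ⊇ FOLLOW(S) ⊇ {$,a,b,c}; new: +{$,a,b,c}
  FOLLOW[S]={$,a,b,c}  FOLLOW[A]={$,a,b,c}  FOLLOW[B]={$,a,b,c}  FOLLOW[C]={$,a,b,c}
pass 2: (no change)
  FOLLOW[S]={$,a,b,c}  FOLLOW[A]={$,a,b,c}  FOLLOW[B]={$,a,b,c}  FOLLOW[C]={$,a,b,c}

FOLLOW(S) = ["$", "a", "b", "c"]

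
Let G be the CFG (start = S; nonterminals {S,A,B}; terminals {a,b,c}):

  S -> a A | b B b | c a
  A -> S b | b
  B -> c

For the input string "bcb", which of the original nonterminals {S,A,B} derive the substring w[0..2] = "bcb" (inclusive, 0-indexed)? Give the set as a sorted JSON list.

CNF form of G:
  S -> T0 X3 | T1 A | T2 T1
  A -> S T0 | b
  B -> c
  T0 -> b
  T1 -> a
  T2 -> c
  X3 -> B T0

CYK fill — only the sub-triangle for w[0..2]:
  T[0,0] 'b' = {A,T0}  orig:{A}
  T[1,1] 'c' = {B,T2}  orig:{B}
  T[2,2] 'b' = {A,T0}  orig:{A}
  T[0,1] 'bc' = ∅
  T[1,2] 'cb' = {X3}  orig:{}
  T[0,2] 'bcb' = {S}

Original NTs in T[0,2] deriving "bcb": ["S"]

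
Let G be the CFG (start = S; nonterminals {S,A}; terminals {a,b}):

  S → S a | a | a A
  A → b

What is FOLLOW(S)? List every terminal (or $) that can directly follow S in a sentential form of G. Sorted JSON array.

FIRST sets, iterate to fixpoint:
[1]
  A via A→b: +{b}
  S via S→a: +{a}
  FIRST[S]={a}  FIRST[A]={b}
[2] — fixpoint
  FIRST[S]={a}  FIRST[A]={b}

FOLLOW sets:
seed FOLLOW(S) with $
iter 1:
  S→S a: FOLLOW(S) ⊇ FIRST(a) = {a}; new: +{a}
  S→a A: FOLLOW(A) ⊇ FOLLOW(S) ⊇ {$,a}; new: +{$,a}
  FOLLOW[S]={$,a}  FOLLOW[A]={$,a}
iter 2: (stable)
  FOLLOW[S]={$,a}  FOLLOW[A]={$,a}

FOLLOW(S) = ["$", "a"]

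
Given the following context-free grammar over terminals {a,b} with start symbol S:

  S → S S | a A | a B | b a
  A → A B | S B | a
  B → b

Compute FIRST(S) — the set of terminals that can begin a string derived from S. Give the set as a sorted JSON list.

FIRST sets, iterate to fixpoint:
[1]
  A via A→a: +{a}
  B via B→b: +{b}
  S via S→a A: +{a}
  S via S→b a: +{b}
  FIRST[S]={a,b}  FIRST[A]={a}  FIRST[B]={b}
[2]
  A via A→S B: +{b}
  FIRST[S]={a,b}  FIRST[A]={a,b}  FIRST[B]={b}
[3] (stable)
  FIRST[S]={a,b}  FIRST[A]={a,b}  FIRST[B]={b}

FIRST(S) = ["a", "b"]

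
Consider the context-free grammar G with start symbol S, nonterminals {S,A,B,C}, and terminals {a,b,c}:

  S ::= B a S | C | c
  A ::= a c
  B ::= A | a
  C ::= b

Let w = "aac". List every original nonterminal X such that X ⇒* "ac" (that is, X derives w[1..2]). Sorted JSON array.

CNF form of G:
  S -> B X2 | b | c
  A -> T0 T1
  B -> T0 T1 | a
  C -> b
  T0 -> a
  T1 -> c
  X2 -> T0 S

CYK table (by increasing span), restricted to cells inside w[1..2]:
  [1..1]={B,T0}  "a"  orig:{B}
  [2..2]={S,T1}  "c"  orig:{S}
  [1..2]={A,B,X2}  "ac"  orig:{A,B}

Original NTs in T[1,2] deriving "ac": ["A", "B"]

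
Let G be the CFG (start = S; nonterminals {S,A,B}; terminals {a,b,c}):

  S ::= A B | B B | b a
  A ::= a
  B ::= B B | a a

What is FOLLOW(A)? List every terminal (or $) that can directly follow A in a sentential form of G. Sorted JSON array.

FIRST sets, iterate to fixpoint:
pass 1:
  A via A→a: +{a}
  B via B→a a: +{a}
  S via S→A B: +{a}
  S via S→b a: +{b}
  S: {a,b}  A: {a}  B: {a}
pass 2: — fixpoint
  S: {a,b}  A: {a}  B: {a}

FOLLOW sets:
initialize: $ ∈ FOLLOW(S)
pass 1:
  B→B B: FOLLOW(B) ⊇ FIRST(B) = {a}; new: +{a}
  S→A B: FOLLOW(A) ⊇ FIRST(B) = {a}; new: +{a}
  S→A B: FOLLOW(B) ⊇ FOLLOW(S) ⊇ {$}; new: +{$}
  FOLLOW(S)={$}  FOLLOW(A)={a}  FOLLOW(B)={$,a}
pass 2: (stable)
  FOLLOW(S)={$}  FOLLOW(A)={a}  FOLLOW(B)={$,a}

FOLLOW(A) = ["a"]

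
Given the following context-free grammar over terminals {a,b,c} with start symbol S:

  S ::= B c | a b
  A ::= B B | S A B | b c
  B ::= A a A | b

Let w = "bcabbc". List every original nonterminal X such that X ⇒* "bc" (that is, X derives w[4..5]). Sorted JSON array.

Convert to CNF:
  S -> B T1 | T2 T0
  A -> B B | S X3 | T0 T1
  B -> A X4 | b
  T0 -> b
  T1 -> c
  T2 -> a
  X3 -> A B
  X4 -> T2 A

CYK fill — only the sub-triangle for w[4..5]:
  [4..4]={B,T0}  "b"  orig:{B}
  [5..5]={T1}  "c"  orig:{}
  [4..5]={A,S}  "bc"

Original NTs in T[4,5] deriving "bc": ["A", "S"]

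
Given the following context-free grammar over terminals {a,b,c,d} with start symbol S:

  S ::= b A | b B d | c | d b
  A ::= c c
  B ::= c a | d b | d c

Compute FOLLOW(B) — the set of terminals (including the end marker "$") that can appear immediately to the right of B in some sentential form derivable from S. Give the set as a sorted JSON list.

FIRST sets, iterate to fixpoint:
iter 1:
  A via A→c c: +{c}
  B via B→c a: +{c}
  B via B→d b: +{d}
  S via S→b A: +{b}
  S via S→c: +{c}
  S via S→d b: +{d}
  FIRST[S]={b,c,d}  FIRST[A]={c}  FIRST[B]={c,d}
iter 2: (stable)
  FIRST[S]={b,c,d}  FIRST[A]={c}  FIRST[B]={c,d}

Compute FOLLOW by fixpoint:
initialize: $ ∈ FOLLOW(S)
round 1:
  S→b A: FOLLOW(A) ⊇ FOLLOW(S) ⊇ {$}; new: +{$}
  S→b B d: FOLLOW(B) ⊇ FIRST(d) = {d}; new: +{d}
  S: {$}  A: {$}  B: {d}
round 2: — fixpoint
  S: {$}  A: {$}  B: {d}

FOLLOW(B) = ["d"]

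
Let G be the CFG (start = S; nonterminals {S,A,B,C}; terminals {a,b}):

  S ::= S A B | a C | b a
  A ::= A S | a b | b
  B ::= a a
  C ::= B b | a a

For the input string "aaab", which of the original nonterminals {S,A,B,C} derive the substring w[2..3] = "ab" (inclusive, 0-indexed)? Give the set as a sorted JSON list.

Convert to CNF:
  S -> S X2 | T0 C | T1 T0
  A -> A S | T0 T1 | b
  B -> T0 T0
  C -> B T1 | T0 T0
  T0 -> a
  T1 -> b
  X2 -> A B

CYK table (by increasing span) — only the sub-triangle for w[2..3]:
  T[2,2] 'a' = {T0}  orig:{}
  T[3,3] 'b' = {A,T1}  orig:{A}
  T[2,3] 'ab' = {A}

Original NTs in T[2,3] deriving "ab": ["A"]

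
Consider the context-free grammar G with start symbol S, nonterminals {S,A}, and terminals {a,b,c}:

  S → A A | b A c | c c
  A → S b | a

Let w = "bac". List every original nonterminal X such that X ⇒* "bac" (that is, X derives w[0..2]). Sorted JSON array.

Convert to CNF:
  S -> A A | T0 X2 | T1 T1
  A -> S T0 | a
  T0 -> b
  T1 -> c
  X2 -> A T1

CYK table (by increasing span) (cells [i..j] with 0 ≤ i ≤ j ≤ 2 only):
  [0..0]={T0}  "b"  orig:{}
  [1..1]={A}  "a"
  [2..2]={T1}  "c"  orig:{}
  [0..1]=∅  "ba"
  [1..2]={X2}  "ac"  orig:{}
  [0..2]={S}  "bac"

Original NTs in T[0,2] deriving "bac": ["S"]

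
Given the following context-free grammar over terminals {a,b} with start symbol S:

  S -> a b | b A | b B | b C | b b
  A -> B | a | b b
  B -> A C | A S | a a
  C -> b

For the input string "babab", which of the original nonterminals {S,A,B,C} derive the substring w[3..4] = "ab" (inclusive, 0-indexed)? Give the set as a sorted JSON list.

CNF form of G:
  S -> T0 T1 | T1 A | T1 B | T1 C | T1 T1
  A -> A C | A S | T0 T0 | T1 T1 | a
  B -> A C | A S | T0 T0
  C -> b
  T0 -> a
  T1 -> b

Fill CYK table bottom-up (cells [i..j] with 3 ≤ i ≤ j ≤ 4 only):
  [3..3]={A,T0}  "a"  orig:{A}
  [4..4]={C,T1}  "b"  orig:{C}
  [3..4]={A,B,S}  "ab"

Original NTs in T[3,4] deriving "ab": ["A", "B", "S"]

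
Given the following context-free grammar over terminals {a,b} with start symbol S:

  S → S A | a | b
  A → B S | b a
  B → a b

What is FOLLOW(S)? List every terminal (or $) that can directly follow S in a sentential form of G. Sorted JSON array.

Compute FIRST by fixpoint:
pass 1:
  A via A→b a: +{b}
  B via B→a b: +{a}
  S via S→a: +{a}
  S via S→b: +{b}
  S: {a,b}  A: {b}  B: {a}
pass 2:
  A via A→B S: +{a}
  S: {a,b}  A: {a,b}  B: {a}
pass 3: (stable)
  S: {a,b}  A: {a,b}  B: {a}

FOLLOW sets:
FOLLOW(S) := {$}
iter 1:
  A→B S: FOLLOW(B) ⊇ FIRST(S) = {a,b}; new: +{a,b}
  S→S A: FOLLOW(S) ⊇ FIRST(A) = {a,b}; new: +{a,b}
  S→S A: FOLLOW(A) ⊇ FOLLOW(S) ⊇ {$,a,b}; new: +{$,a,b}
  S: {$,a,b}  A: {$,a,b}  B: {a,b}
iter 2: (no change)
  S: {$,a,b}  A: {$,a,b}  B: {a,b}

FOLLOW(S) = ["$", "a", "b"]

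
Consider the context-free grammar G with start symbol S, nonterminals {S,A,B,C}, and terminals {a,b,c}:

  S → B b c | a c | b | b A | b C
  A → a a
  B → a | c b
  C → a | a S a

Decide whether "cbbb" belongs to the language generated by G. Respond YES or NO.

Convert to CNF:
  S -> B X4 | T0 T1 | T2 A | T2 C | b
  A -> T0 T0
  B -> T1 T2 | a
  C -> T0 X3 | a
  T0 -> a
  T1 -> c
  T2 -> b
  X3 -> S T0
  X4 -> T2 T1

Fill CYK table bottom-up:
  T[0,0] 'c' = {T1}  orig:{}
  T[1,1] 'b' = {S,T2}  orig:{S}
  T[2,2] 'b' = {S,T2}  orig:{S}
  T[3,3] 'b' = {S,T2}  orig:{S}
  T[0,1] 'cb' = {B}
  T[1,2] 'bb' = ∅
  T[2,3] 'bb' = ∅
  T[0,2] 'cbb' = ∅
  T[1,3] 'bbb' = ∅
  T[0,3] 'cbbb' = ∅

S ∉ T[0,3] ⇒ NO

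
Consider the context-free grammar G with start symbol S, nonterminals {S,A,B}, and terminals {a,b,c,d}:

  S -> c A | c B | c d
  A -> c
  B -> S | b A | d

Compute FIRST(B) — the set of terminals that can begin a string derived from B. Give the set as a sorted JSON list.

Compute FIRST by fixpoint:
[1]
  A via A→c: +{c}
  B via B→b A: +{b}
  B via B→d: +{d}
  S via S→c A: +{c}
  S: {c}  A: {c}  B: {b,d}
[2]
  B via B→S: +{c}
  S: {c}  A: {c}  B: {b,c,d}
[3] (no change)
  S: {c}  A: {c}  B: {b,c,d}

FIRST(B) = ["b", "c", "d"]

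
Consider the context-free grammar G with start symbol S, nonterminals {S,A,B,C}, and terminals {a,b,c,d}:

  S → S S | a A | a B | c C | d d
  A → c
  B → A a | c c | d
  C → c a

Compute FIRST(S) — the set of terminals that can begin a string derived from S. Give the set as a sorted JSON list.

FIRST sets, iterate to fixpoint:
[1]
  A via A→c: +{c}
  B via B→A a: +{c}
  B via B→d: +{d}
  C via C→c a: +{c}
  S via S→a A: +{a}
  S via S→c C: +{c}
  S via S→d d: +{d}
  S: {a,c,d}  A: {c}  B: {c,d}  C: {c}
[2] (no change)
  S: {a,c,d}  A: {c}  B: {c,d}  C: {c}

FIRST(S) = ["a", "c", "d"]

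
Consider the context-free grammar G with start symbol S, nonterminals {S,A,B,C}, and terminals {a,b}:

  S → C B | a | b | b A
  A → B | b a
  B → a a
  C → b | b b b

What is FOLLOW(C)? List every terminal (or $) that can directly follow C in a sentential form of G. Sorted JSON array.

FIRST sets, iterate to fixpoint:
iter 1:
  A via A→b a: +{b}
  B via B→a a: +{a}
  C via C→b: +{b}
  S via S→C B: +{b}
  S via S→a: +{a}
  S: {a,b}  A: {b}  B: {a}  C: {b}
iter 2:
  A via A→B: +{a}
  S: {a,b}  A: {a,b}  B: {a}  C: {b}
iter 3: — fixpoint
  S: {a,b}  A: {a,b}  B: {a}  C: {b}

FOLLOW iteration:
initialize: $ ∈ FOLLOW(S)
pass 1:
  S→C B: FOLLOW(C) ⊇ FIRST(B) = {a}; new: +{a}
  S→C B: FOLLOW(B) ⊇ FOLLOW(S) ⊇ {$}; new: +{$}
  S→b A: FOLLOW(A) ⊇ FOLLOW(S) ⊇ {$}; new: +{$}
  FOLLOW(S)={$}  FOLLOW(A)={$}  FOLLOW(B)={$}  FOLLOW(C)={a}
pass 2: done
  FOLLOW(S)={$}  FOLLOW(A)={$}  FOLLOW(B)={$}  FOLLOW(C)={a}

FOLLOW(C) = ["a"]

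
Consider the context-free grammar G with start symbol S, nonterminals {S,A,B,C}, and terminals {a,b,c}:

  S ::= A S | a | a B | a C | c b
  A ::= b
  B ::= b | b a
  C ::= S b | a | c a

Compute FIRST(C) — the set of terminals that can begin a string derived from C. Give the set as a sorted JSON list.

Compute FIRST by fixpoint:
[1]
  A via A→b: +{b}
  B via B→b: +{b}
  C via C→a: +{a}
  C via C→c a: +{c}
  S via S→A S: +{b}
  S via S→a: +{a}
  S via S→c b: +{c}
  FIRST[S]={a,b,c}  FIRST[A]={b}  FIRST[B]={b}  FIRST[C]={a,c}
[2]
  C via C→S b: +{b}
  FIRST[S]={a,b,c}  FIRST[A]={b}  FIRST[B]={b}  FIRST[C]={a,b,c}
[3] done
  FIRST[S]={a,b,c}  FIRST[A]={b}  FIRST[B]={b}  FIRST[C]={a,b,c}

FIRST(C) = ["a", "b", "c"]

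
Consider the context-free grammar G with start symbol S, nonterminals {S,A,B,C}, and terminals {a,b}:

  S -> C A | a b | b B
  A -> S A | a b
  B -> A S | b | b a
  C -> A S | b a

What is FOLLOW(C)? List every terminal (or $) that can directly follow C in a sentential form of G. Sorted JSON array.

FIRST iteration:
iter 1:
  A via A→a b: +{a}
  B via B→A S: +{a}
  B via B→b: +{b}
  C via C→A S: +{a}
  C via C→b a: +{b}
  S via S→C A: +{a,b}
  FIRST(S)={a,b}  FIRST(A)={a}  FIRST(B)={a,b}  FIRST(C)={a,b}
iter 2:
  A via A→S A: +{b}
  FIRST(S)={a,b}  FIRST(A)={a,b}  FIRST(B)={a,b}  FIRST(C)={a,b}
iter 3: — fixpoint
  FIRST(S)={a,b}  FIRST(A)={a,b}  FIRST(B)={a,b}  FIRST(C)={a,b}

FOLLOW iteration:
FOLLOW(S) := {$}
round 1:
  A→S A: FOLLOW(S) ⊇ FIRST(A) = {a,b}; new: +{a,b}
  B→A S: FOLLOW(A) ⊇ FIRST(S) = {a,b}; new: +{a,b}
  S→C A: FOLLOW(C) ⊇ FIRST(A) = {a,b}; new: +{a,b}
  S→C A: FOLLOW(A) ⊇ FOLLOW(S) ⊇ {$,a,b}; new: +{$}
  S→b B: FOLLOW(B) ⊇ FOLLOW(S) ⊇ {$,a,b}; new: +{$,a,b}
  FOLLOW(S)={$,a,b}  FOLLOW(A)={$,a,b}  FOLLOW(B)={$,a,b}  FOLLOW(C)={a,b}
round 2: (no change)
  FOLLOW(S)={$,a,b}  FOLLOW(A)={$,a,b}  FOLLOW(B)={$,a,b}  FOLLOW(C)={a,b}

FOLLOW(C) = ["a", "b"]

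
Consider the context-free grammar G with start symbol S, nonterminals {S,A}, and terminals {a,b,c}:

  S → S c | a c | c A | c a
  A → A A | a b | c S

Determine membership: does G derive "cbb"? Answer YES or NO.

Convert to CNF:
  S -> S T2 | T0 T2 | T2 A | T2 T0
  A -> A A | T0 T1 | T2 S
  T0 -> a
  T1 -> b
  T2 -> c

CYK table (by increasing span):
  T[0,0] 'c' = {T2}  orig:{}
  T[1,1] 'b' = {T1}  orig:{}
  T[2,2] 'b' = {T1}  orig:{}
  T[0,1] 'cb' = ∅
  T[1,2] 'bb' = ∅
  T[0,2] 'cbb' = ∅

S ∉ T[0,2] ⇒ NO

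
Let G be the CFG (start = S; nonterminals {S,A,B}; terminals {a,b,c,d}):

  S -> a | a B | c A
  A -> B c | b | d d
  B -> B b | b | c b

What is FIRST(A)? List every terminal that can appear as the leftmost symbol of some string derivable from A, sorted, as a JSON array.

Compute FIRST by fixpoint:
round 1:
  A via A→b: +{b}
  A via A→d d: +{d}
  B via B→b: +{b}
  B via B→c b: +{c}
  S via S→a: +{a}
  S via S→c A: +{c}
  FIRST(S)={a,c}  FIRST(A)={b,d}  FIRST(B)={b,c}
round 2:
  A via A→B c: +{c}
  FIRST(S)={a,c}  FIRST(A)={b,c,d}  FIRST(B)={b,c}
round 3: done
  FIRST(S)={a,c}  FIRST(A)={b,c,d}  FIRST(B)={b,c}

FIRST(A) = ["b", "c", "d"]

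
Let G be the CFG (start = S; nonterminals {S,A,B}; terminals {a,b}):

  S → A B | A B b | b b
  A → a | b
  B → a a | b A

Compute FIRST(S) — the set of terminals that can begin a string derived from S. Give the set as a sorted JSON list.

FIRST iteration:
iter 1:
  A via A→a: +{a}
  A via A→b: +{b}
  B via B→a a: +{a}
  B via B→b A: +{b}
  S via S→A B: +{a,b}
  FIRST(S)={a,b}  FIRST(A)={a,b}  FIRST(B)={a,b}
iter 2: (stable)
  FIRST(S)={a,b}  FIRST(A)={a,b}  FIRST(B)={a,b}

FIRST(S) = ["a", "b"]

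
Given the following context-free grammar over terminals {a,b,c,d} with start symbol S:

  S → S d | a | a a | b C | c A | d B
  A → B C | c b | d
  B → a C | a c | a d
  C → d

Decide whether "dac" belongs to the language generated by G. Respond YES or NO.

Convert to CNF:
  S -> S T3 | T0 A | T1 C | T2 T2 | T3 B | a
  A -> B C | T0 T1 | d
  B -> T2 C | T2 T0 | T2 T3
  C -> d
  T0 -> c
  T1 -> b
  T2 -> a
  T3 -> d

CYK table (by increasing span):
  cell(0,0) d: {A,C,T3}  orig:{A,C}
  cell(1,1) a: {S,T2}  orig:{S}
  cell(2,2) c: {T0}  orig:{}
  cell(0,1) da: ∅
  cell(1,2) ac: {B}
  cell(0,2) dac: {S}

S ∈ T[0,2] ⇒ YES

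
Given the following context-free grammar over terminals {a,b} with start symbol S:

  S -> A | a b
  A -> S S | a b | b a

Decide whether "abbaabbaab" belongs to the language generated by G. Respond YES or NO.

CNF form of G:
  S -> S S | T0 T1 | T1 T0
  A -> S S | T0 T1 | T1 T0
  T0 -> a
  T1 -> b

CYK table (by increasing span):
  cell(0,0) a: {T0}  orig:{}
  cell(1,1) b: {T1}  orig:{}
  cell(2,2) b: {T1}  orig:{}
  cell(3,3) a: {T0}  orig:{}
  cell(4,4) a: {T0}  orig:{}
  cell(5,5) b: {T1}  orig:{}
  cell(6,6) b: {T1}  orig:{}
  cell(7,7) a: {T0}  orig:{}
  cell(8,8) a: {T0}  orig:{}
  cell(9,9) b: {T1}  orig:{}
  cell(0,1) ab: {A,S}
  cell(1,2) bb: ∅
  cell(2,3) ba: {A,S}
  cell(3,4) aa: ∅
  cell(4,5) ab: {A,S}
  cell(5,6) bb: ∅
  cell(6,7) ba: {A,S}
  cell(7,8) aa: ∅
  cell(8,9) ab: {A,S}
  cell(0,2) abb: ∅
  cell(1,3) bba: ∅
  cell(2,4) baa: ∅
  cell(3,5) aab: ∅
  cell(4,6) abb: ∅
  cell(5,7) bba: ∅
  cell(6,8) baa: ∅
  cell(7,9) aab: ∅
  cell(0,3) abba: {A,S}
  cell(1,4) bbaa: ∅
  cell(2,5) baab: {A,S}
  cell(3,6) aabb: ∅
  cell(4,7) abba: {A,S}
  cell(5,8) bbaa: ∅
  cell(6,9) baab: {A,S}
  cell(0,4) abbaa: ∅
  cell(1,5) bbaab: ∅
  cell(2,6) baabb: ∅
  cell(3,7) aabba: ∅
  cell(4,8) abbaa: ∅
  cell(5,9) bbaab: ∅
  cell(0,5) abbaab: {A,S}
  cell(1,6) bbaabb: ∅
  cell(2,7) baabba: {A,S}
  cell(3,8) aabbaa: ∅
  cell(4,9) abbaab: {A,S}
  cell(0,6) abbaabb: ∅
  cell(1,7) bbaabba: ∅
  cell(2,8) baabbaa: ∅
  cell(3,9) aabbaab: ∅
  cell(0,7) abbaabba: {A,S}
  cell(1,8) bbaabbaa: ∅
  cell(2,9) baabbaab: {A,S}
  cell(0,8) abbaabbaa: ∅
  cell(1,9) bbaabbaab: ∅
  cell(0,9) abbaabbaab: {A,S}

S ∈ T[0,9] ⇒ YES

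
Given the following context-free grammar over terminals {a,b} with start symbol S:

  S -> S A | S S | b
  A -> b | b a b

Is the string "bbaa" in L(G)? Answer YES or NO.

Convert to CNF:
  S -> S A | S S | b
  A -> T0 X2 | b
  T0 -> b
  T1 -> a
  X2 -> T1 T0

CYK fill:
  T[0,0] 'b' = {A,S,T0}  orig:{A,S}
  T[1,1] 'b' = {A,S,T0}  orig:{A,S}
  T[2,2] 'a' = {T1}  orig:{}
  T[3,3] 'a' = {T1}  orig:{}
  T[0,1] 'bb' = {S}
  T[1,2] 'ba' = ∅
  T[2,3] 'aa' = ∅
  T[0,2] 'bba' = ∅
  T[1,3] 'baa' = ∅
  T[0,3] 'bbaa' = ∅

S ∉ T[0,3] ⇒ NO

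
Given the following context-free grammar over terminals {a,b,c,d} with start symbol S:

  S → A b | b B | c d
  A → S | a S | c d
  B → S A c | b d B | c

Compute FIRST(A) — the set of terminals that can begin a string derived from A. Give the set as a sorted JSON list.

Compute FIRST by fixpoint:
iter 1:
  A via A→a S: +{a}
  A via A→c d: +{c}
  B via B→b d B: +{b}
  B via B→c: +{c}
  S via S→A b: +{a,c}
  S via S→b B: +{b}
  FIRST[S]={a,b,c}  FIRST[A]={a,c}  FIRST[B]={b,c}
iter 2:
  A via A→S: +{b}
  B via B→S A c: +{a}
  FIRST[S]={a,b,c}  FIRST[A]={a,b,c}  FIRST[B]={a,b,c}
iter 3: — fixpoint
  FIRST[S]={a,b,c}  FIRST[A]={a,b,c}  FIRST[B]={a,b,c}

FIRST(A) = ["a", "b", "c"]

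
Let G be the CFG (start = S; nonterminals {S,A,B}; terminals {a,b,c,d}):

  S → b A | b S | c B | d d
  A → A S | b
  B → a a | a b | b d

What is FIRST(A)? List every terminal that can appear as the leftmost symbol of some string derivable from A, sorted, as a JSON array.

FIRST iteration:
[1]
  A via A→b: +{b}
  B via B→a a: +{a}
  B via B→b d: +{b}
  S via S→b A: +{b}
  S via S→c B: +{c}
  S via S→d d: +{d}
  FIRST(S)={b,c,d}  FIRST(A)={b}  FIRST(B)={a,b}
[2] (no change)
  FIRST(S)={b,c,d}  FIRST(A)={b}  FIRST(B)={a,b}

FIRST(A) = ["b"]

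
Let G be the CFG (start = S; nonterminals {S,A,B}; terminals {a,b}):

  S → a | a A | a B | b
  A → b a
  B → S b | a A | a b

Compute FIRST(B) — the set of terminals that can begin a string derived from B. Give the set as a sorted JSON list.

FIRST iteration:
pass 1:
  A via A→b a: +{b}
  B via B→a A: +{a}
  S via S→a: +{a}
  S via S→b: +{b}
  S: {a,b}  A: {b}  B: {a}
pass 2:
  B via B→S b: +{b}
  S: {a,b}  A: {b}  B: {a,b}
pass 3: (stable)
  S: {a,b}  A: {b}  B: {a,b}

FIRST(B) = ["a", "b"]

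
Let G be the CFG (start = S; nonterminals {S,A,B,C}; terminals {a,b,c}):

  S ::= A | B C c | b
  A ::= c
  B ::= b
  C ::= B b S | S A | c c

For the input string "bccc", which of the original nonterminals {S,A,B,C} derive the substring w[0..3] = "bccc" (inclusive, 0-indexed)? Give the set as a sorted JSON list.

Convert to CNF:
  S -> B X3 | b | c
  A -> c
  B -> b
  C -> B X2 | S A | T1 T1
  T0 -> b
  T1 -> c
  X2 -> T0 S
  X3 -> C T1

CYK table (by increasing span) — only the sub-triangle for w[0..3]:
  [0..0]={B,S,T0}  "b"  orig:{B,S}
  [1..1]={A,S,T1}  "c"  orig:{A,S}
  [2..2]={A,S,T1}  "c"  orig:{A,S}
  [3..3]={A,S,T1}  "c"  orig:{A,S}
  [0..1]={C,X2}  "bc"  orig:{C}
  [1..2]={C}  "cc"
  [2..3]={C}  "cc"
  [0..2]={X3}  "bcc"  orig:{}
  [1..3]={X3}  "ccc"  orig:{}
  [0..3]={S}  "bccc"

Original NTs in T[0,3] deriving "bccc": ["S"]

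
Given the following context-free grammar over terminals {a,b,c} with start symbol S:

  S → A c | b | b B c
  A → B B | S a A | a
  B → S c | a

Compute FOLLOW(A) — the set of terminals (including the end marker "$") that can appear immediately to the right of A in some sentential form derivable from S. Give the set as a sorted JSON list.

FIRST iteration:
iter 1:
  A via A→a: +{a}
  B via B→a: +{a}
  S via S→A c: +{a}
  S via S→b: +{b}
  S: {a,b}  A: {a}  B: {a}
iter 2:
  A via A→S a A: +{b}
  B via B→S c: +{b}
  S: {a,b}  A: {a,b}  B: {a,b}
iter 3: (stable)
  S: {a,b}  A: {a,b}  B: {a,b}

FOLLOW sets:
FOLLOW(S) := {$}
[1]
  A→B B: FOLLOW(B) ⊇ FIRST(B) = {a,b}; new: +{a,b}
  A→S a A: FOLLOW(S) ⊇ FIRST(a) = {a}; new: +{a}
  B→S c: FOLLOW(S) ⊇ FIRST(c) = {c}; new: +{c}
  S→A c: FOLLOW(A) ⊇ FIRST(c) = {c}; new: +{c}
  S→b B c: FOLLOW(B) ⊇ FIRST(c) = {c}; new: +{c}
  FOLLOW(S)={$,a,c}  FOLLOW(A)={c}  FOLLOW(B)={a,b,c}
[2] (no change)
  FOLLOW(S)={$,a,c}  FOLLOW(A)={c}  FOLLOW(B)={a,b,c}

FOLLOW(A) = ["c"]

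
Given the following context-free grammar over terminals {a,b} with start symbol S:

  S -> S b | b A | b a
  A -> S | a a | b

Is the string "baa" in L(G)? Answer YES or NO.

CNF form of G:
  S -> S T0 | T0 A | T0 T1
  A -> S T0 | T0 A | T0 T1 | T1 T1 | b
  T0 -> b
  T1 -> a

Fill CYK table bottom-up:
  cell(0,0) b: {A,T0}  orig:{A}
  cell(1,1) a: {T1}  orig:{}
  cell(2,2) a: {T1}  orig:{}
  cell(0,1) ba: {A,S}
  cell(1,2) aa: {A}
  cell(0,2) baa: {A,S}

S ∈ T[0,2] ⇒ YES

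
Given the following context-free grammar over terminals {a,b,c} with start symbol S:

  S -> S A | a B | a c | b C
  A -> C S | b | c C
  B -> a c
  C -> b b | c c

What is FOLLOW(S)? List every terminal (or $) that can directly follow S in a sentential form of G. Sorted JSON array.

Compute FIRST by fixpoint:
iter 1:
  A via A→b: +{b}
  A via A→c C: +{c}
  B via B→a c: +{a}
  C via C→b b: +{b}
  C via C→c c: +{c}
  S via S→a B: +{a}
  S via S→b C: +{b}
  S: {a,b}  A: {b,c}  B: {a}  C: {b,c}
iter 2: (no change)
  S: {a,b}  A: {b,c}  B: {a}  C: {b,c}

Compute FOLLOW by fixpoint:
initialize: $ ∈ FOLLOW(S)
pass 1:
  A→C S: FOLLOW(C) ⊇ FIRST(S) = {a,b}; new: +{a,b}
  S→S A: FOLLOW(S) ⊇ FIRST(A) = {b,c}; new: +{b,c}
  S→S A: FOLLOW(A) ⊇ FOLLOW(S) ⊇ {$,b,c}; new: +{$,b,c}
  S→a B: FOLLOW(B) ⊇ FOLLOW(S) ⊇ {$,b,c}; new: +{$,b,c}
  S→b C: FOLLOW(C) ⊇ FOLLOW(S) ⊇ {$,b,c}; new: +{$,c}
  S: {$,b,c}  A: {$,b,c}  B: {$,b,c}  C: {$,a,b,c}
pass 2: done
  S: {$,b,c}  A: {$,b,c}  B: {$,b,c}  C: {$,a,b,c}

FOLLOW(S) = ["$", "b", "c"]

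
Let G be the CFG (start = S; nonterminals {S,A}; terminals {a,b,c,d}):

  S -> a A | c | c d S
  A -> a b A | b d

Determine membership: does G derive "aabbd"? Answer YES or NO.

Convert to CNF:
  S -> T0 A | T3 X5 | c
  A -> T0 X4 | T1 T2
  T0 -> a
  T1 -> b
  T2 -> d
  T3 -> c
  X4 -> T1 A
  X5 -> T2 S

CYK fill:
  cell(0,0) a: {T0}  orig:{}
  cell(1,1) a: {T0}  orig:{}
  cell(2,2) b: {T1}  orig:{}
  cell(3,3) b: {T1}  orig:{}
  cell(4,4) d: {T2}  orig:{}
  cell(0,1) aa: ∅
  cell(1,2) ab: ∅
  cell(2,3) bb: ∅
  cell(3,4) bd: {A}
  cell(0,2) aab: ∅
  cell(1,3) abb: ∅
  cell(2,4) bbd: {X4}  orig:{}
  cell(0,3) aabb: ∅
  cell(1,4) abbd: {A}
  cell(0,4) aabbd: {S}

S ∈ T[0,4] ⇒ YES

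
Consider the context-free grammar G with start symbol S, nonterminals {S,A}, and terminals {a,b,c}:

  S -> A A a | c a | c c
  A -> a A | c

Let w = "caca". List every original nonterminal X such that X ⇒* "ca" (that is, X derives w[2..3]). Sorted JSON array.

Convert to CNF:
  S -> A X2 | T1 T0 | T1 T1
  A -> T0 A | c
  T0 -> a
  T1 -> c
  X2 -> A T0

Fill CYK table bottom-up (cells [i..j] with 2 ≤ i ≤ j ≤ 3 only):
  T[2,2] 'c' = {A,T1}  orig:{A}
  T[3,3] 'a' = {T0}  orig:{}
  T[2,3] 'ca' = {S,X2}  orig:{S}

Original NTs in T[2,3] deriving "ca": ["S"]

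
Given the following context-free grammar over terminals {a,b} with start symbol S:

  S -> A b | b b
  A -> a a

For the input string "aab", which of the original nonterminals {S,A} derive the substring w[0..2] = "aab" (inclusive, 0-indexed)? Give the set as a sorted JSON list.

Convert to CNF:
  S -> A T1 | T1 T1
  A -> T0 T0
  T0 -> a
  T1 -> b

Fill CYK table bottom-up — only the sub-triangle for w[0..2]:
  T[0,0] 'a' = {T0}  orig:{}
  T[1,1] 'a' = {T0}  orig:{}
  T[2,2] 'b' = {T1}  orig:{}
  T[0,1] 'aa' = {A}
  T[1,2] 'ab' = ∅
  T[0,2] 'aab' = {S}

Original NTs in T[0,2] deriving "aab": ["S"]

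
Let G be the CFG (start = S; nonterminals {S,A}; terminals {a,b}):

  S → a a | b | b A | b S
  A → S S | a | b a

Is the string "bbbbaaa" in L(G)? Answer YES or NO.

Convert to CNF:
  S -> T0 A | T0 S | T1 T1 | b
  A -> S S | T0 T1 | a
  T0 -> b
  T1 -> a

Fill CYK table bottom-up:
  cell(0,0) b: {S,T0}  orig:{S}
  cell(1,1) b: {S,T0}  orig:{S}
  cell(2,2) b: {S,T0}  orig:{S}
  cell(3,3) b: {S,T0}  orig:{S}
  cell(4,4) a: {A,T1}  orig:{A}
  cell(5,5) a: {A,T1}  orig:{A}
  cell(6,6) a: {A,T1}  orig:{A}
  cell(0,1) bb: {A,S}
  cell(1,2) bb: {A,S}
  cell(2,3) bb: {A,S}
  cell(3,4) ba: {A,S}
  cell(4,5) aa: {S}
  cell(5,6) aa: {S}
  cell(0,2) bbb: {A,S}
  cell(1,3) bbb: {A,S}
  cell(2,4) bba: {A,S}
  cell(3,5) baa: {A,S}
  cell(4,6) aaa: ∅
  cell(0,3) bbbb: {A,S}
  cell(1,4) bbba: {A,S}
  cell(2,5) bbaa: {A,S}
  cell(3,6) baaa: {A}
  cell(0,4) bbbba: {A,S}
  cell(1,5) bbbaa: {A,S}
  cell(2,6) bbaaa: {A,S}
  cell(0,5) bbbbaa: {A,S}
  cell(1,6) bbbaaa: {A,S}
  cell(0,6) bbbbaaa: {A,S}

S ∈ T[0,6] ⇒ YES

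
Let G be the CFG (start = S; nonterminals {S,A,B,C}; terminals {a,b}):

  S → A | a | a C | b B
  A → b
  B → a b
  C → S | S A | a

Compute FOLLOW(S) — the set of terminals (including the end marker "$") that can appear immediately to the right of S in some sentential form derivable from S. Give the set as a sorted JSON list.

FIRST sets, iterate to fixpoint:
iter 1:
  A via A→b: +{b}
  B via B→a b: +{a}
  C via C→a: +{a}
  S via S→A: +{b}
  S via S→a: +{a}
  FIRST[S]={a,b}  FIRST[A]={b}  FIRST[B]={a}  FIRST[C]={a}
iter 2:
  C via C→S: +{b}
  FIRST[S]={a,b}  FIRST[A]={b}  FIRST[B]={a}  FIRST[C]={a,b}
iter 3: (no change)
  FIRST[S]={a,b}  FIRST[A]={b}  FIRST[B]={a}  FIRST[C]={a,b}

FOLLOW sets:
FOLLOW(S) := {$}
[1]
  C→S A: FOLLOW(S) ⊇ FIRST(A) = {b}; new: +{b}
  S→A: FOLLOW(A) ⊇ FOLLOW(S) ⊇ {$,b}; new: +{$,b}
  S→a C: FOLLOW(C) ⊇ FOLLOW(S) ⊇ {$,b}; new: +{$,b}
  S→b B: FOLLOW(B) ⊇ FOLLOW(S) ⊇ {$,b}; new: +{$,b}
  FOLLOW(S)={$,b}  FOLLOW(A)={$,b}  FOLLOW(B)={$,b}  FOLLOW(C)={$,b}
[2] — fixpoint
  FOLLOW(S)={$,b}  FOLLOW(A)={$,b}  FOLLOW(B)={$,b}  FOLLOW(C)={$,b}

FOLLOW(S) = ["$", "b"]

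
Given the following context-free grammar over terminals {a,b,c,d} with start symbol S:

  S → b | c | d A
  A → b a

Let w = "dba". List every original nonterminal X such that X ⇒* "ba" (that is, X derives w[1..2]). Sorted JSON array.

CNF form of G:
  S -> T2 A | b | c
  A -> T0 T1
  T0 -> b
  T1 -> a
  T2 -> d

CYK fill — only the sub-triangle for w[1..2]:
  [1..1]={S,T0}  "b"  orig:{S}
  [2..2]={T1}  "a"  orig:{}
  [1..2]={A}  "ba"

Original NTs in T[1,2] deriving "ba": ["A"]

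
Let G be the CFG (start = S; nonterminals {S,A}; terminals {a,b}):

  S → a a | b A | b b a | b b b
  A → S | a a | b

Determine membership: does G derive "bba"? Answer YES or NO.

Convert to CNF:
  S -> T0 T0 | T1 A | T1 X4 | T1 X5
  A -> T0 T0 | T1 A | T1 X2 | T1 X3 | b
  T0 -> a
  T1 -> b
  X2 -> T1 T0
  X3 -> T1 T1
  X4 -> T1 T0
  X5 -> T1 T1

CYK fill:
  [0..0]={A,T1}  "b"  orig:{A}
  [1..1]={A,T1}  "b"  orig:{A}
  [2..2]={T0}  "a"  orig:{}
  [0..1]={A,S,X3,X5}  "bb"  orig:{A,S}
  [1..2]={X2,X4}  "ba"  orig:{}
  [0..2]={A,S}  "bba"

S ∈ T[0,2] ⇒ YES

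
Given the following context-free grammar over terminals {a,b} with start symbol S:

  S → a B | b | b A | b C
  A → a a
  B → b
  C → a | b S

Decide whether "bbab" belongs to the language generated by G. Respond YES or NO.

Convert to CNF:
  S -> T0 B | T1 A | T1 C | b
  A -> T0 T0
  B -> b
  C -> T1 S | a
  T0 -> a
  T1 -> b

CYK fill:
  cell(0,0) b: {B,S,T1}  orig:{B,S}
  cell(1,1) b: {B,S,T1}  orig:{B,S}
  cell(2,2) a: {C,T0}  orig:{C}
  cell(3,3) b: {B,S,T1}  orig:{B,S}
  cell(0,1) bb: {C}
  cell(1,2) ba: {S}
  cell(2,3) ab: {S}
  cell(0,2) bba: {C}
  cell(1,3) bab: {C}
  cell(0,3) bbab: {S}

S ∈ T[0,3] ⇒ YES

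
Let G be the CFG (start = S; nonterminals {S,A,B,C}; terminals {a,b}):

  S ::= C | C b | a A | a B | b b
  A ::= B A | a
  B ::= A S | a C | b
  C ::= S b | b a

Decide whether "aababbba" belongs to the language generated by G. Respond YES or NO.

CNF form of G:
  S -> C T1 | S T1 | T0 A | T0 B | T1 T0 | T1 T1
  A -> B A | a
  B -> A S | T0 C | b
  C -> S T1 | T1 T0
  T0 -> a
  T1 -> b

CYK table (by increasing span):
  cell(0,0) a: {A,T0}  orig:{A}
  cell(1,1) a: {A,T0}  orig:{A}
  cell(2,2) b: {B,T1}  orig:{B}
  cell(3,3) a: {A,T0}  orig:{A}
  cell(4,4) b: {B,T1}  orig:{B}
  cell(5,5) b: {B,T1}  orig:{B}
  cell(6,6) b: {B,T1}  orig:{B}
  cell(7,7) a: {A,T0}  orig:{A}
  cell(0,1) aa: {S}
  cell(1,2) ab: {S}
  cell(2,3) ba: {A,C,S}
  cell(3,4) ab: {S}
  cell(4,5) bb: {S}
  cell(5,6) bb: {S}
  cell(6,7) ba: {A,C,S}
  cell(0,2) aab: {B,C,S}
  cell(1,3) aba: {B,S}
  cell(2,4) bab: {C,S}
  cell(3,5) abb: {B,C,S}
  cell(4,6) bbb: {C,S}
  cell(5,7) bba: {A}
  cell(0,3) aaba: {A,B,S}
  cell(1,4) abab: {B,C,S}
  cell(2,5) babb: {B,C,S}
  cell(3,6) abbb: {B,C,S}
  cell(4,7) bbba: {A}
  cell(0,4) aabab: {B,C,S}
  cell(1,5) ababb: {B,C,S}
  cell(2,6) babbb: {B,C,S}
  cell(3,7) abbba: {A,S}
  cell(0,5) aababb: {B,C,S}
  cell(1,6) ababbb: {B,C,S}
  cell(2,7) babbba: {A}
  cell(0,6) aababbb: {B,C,S}
  cell(1,7) ababbba: {A,S}
  cell(0,7) aababbba: {A,B,S}

S ∈ T[0,7] ⇒ YES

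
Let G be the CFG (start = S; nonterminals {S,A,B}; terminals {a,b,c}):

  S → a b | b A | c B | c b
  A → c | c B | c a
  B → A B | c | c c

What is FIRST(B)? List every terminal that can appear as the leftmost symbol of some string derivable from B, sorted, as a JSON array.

Compute FIRST by fixpoint:
iter 1:
  A via A→c: +{c}
  B via B→A B: +{c}
  S via S→a b: +{a}
  S via S→b A: +{b}
  S via S→c B: +{c}
  S: {a,b,c}  A: {c}  B: {c}
iter 2: done
  S: {a,b,c}  A: {c}  B: {c}

FIRST(B) = ["c"]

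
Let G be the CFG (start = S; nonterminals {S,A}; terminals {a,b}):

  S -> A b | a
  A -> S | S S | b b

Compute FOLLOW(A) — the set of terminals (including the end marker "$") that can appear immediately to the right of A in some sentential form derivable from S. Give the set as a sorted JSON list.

Compute FIRST by fixpoint:
[1]
  A via A→b b: +{b}
  S via S→A b: +{b}
  S via S→a: +{a}
  FIRST(S)={a,b}  FIRST(A)={b}
[2]
  A via A→S: +{a}
  FIRST(S)={a,b}  FIRST(A)={a,b}
[3] (no change)
  FIRST(S)={a,b}  FIRST(A)={a,b}

FOLLOW sets:
seed FOLLOW(S) with $
iter 1:
  A→S S: FOLLOW(S) ⊇ FIRST(S) = {a,b}; new: +{a,b}
  S→A b: FOLLOW(A) ⊇ FIRST(b) = {b}; new: +{b}
  S: {$,a,b}  A: {b}
iter 2: — fixpoint
  S: {$,a,b}  A: {b}

FOLLOW(A) = ["b"]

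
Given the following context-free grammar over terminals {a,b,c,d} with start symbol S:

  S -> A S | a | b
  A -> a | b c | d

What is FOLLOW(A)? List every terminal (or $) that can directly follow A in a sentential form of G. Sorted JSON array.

FIRST iteration:
[1]
  A via A→a: +{a}
  A via A→b c: +{b}
  A via A→d: +{d}
  S via S→A S: +{a,b,d}
  FIRST(S)={a,b,d}  FIRST(A)={a,b,d}
[2] (no change)
  FIRST(S)={a,b,d}  FIRST(A)={a,b,d}

FOLLOW iteration:
FOLLOW(S) := {$}
iter 1:
  S→A S: FOLLOW(A) ⊇ FIRST(S) = {a,b,d}; new: +{a,b,d}
  FOLLOW[S]={$}  FOLLOW[A]={a,b,d}
iter 2: done
  FOLLOW[S]={$}  FOLLOW[A]={a,b,d}

FOLLOW(A) = ["a", "b", "d"]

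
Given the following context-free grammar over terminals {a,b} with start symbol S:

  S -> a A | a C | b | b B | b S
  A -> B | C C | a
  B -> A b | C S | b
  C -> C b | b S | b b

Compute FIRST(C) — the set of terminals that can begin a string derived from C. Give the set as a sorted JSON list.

Compute FIRST by fixpoint:
[1]
  A via A→a: +{a}
  B via B→A b: +{a}
  B via B→b: +{b}
  C via C→b S: +{b}
  S via S→a A: +{a}
  S via S→b: +{b}
  FIRST[S]={a,b}  FIRST[A]={a}  FIRST[B]={a,b}  FIRST[C]={b}
[2]
  A via A→B: +{b}
  FIRST[S]={a,b}  FIRST[A]={a,b}  FIRST[B]={a,b}  FIRST[C]={b}
[3] — fixpoint
  FIRST[S]={a,b}  FIRST[A]={a,b}  FIRST[B]={a,b}  FIRST[C]={b}

FIRST(C) = ["b"]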